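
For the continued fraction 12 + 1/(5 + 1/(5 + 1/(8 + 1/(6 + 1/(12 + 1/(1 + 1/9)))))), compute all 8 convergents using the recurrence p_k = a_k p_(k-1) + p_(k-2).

Using the convergent recurrence p_i = a_i*p_{i-1} + p_{i-2}, q_i = a_i*q_{i-1} + q_{i-2} with p_{-2}=0, p_{-1}=1, q_{-2}=1, q_{-1}=0:
  i=0: a_0=12, p_0 = 12*1 + 0 = 12, q_0 = 12*0 + 1 = 1.
  i=1: a_1=5, p_1 = 5*12 + 1 = 61, q_1 = 5*1 + 0 = 5.
  i=2: a_2=5, p_2 = 5*61 + 12 = 317, q_2 = 5*5 + 1 = 26.
  i=3: a_3=8, p_3 = 8*317 + 61 = 2597, q_3 = 8*26 + 5 = 213.
  i=4: a_4=6, p_4 = 6*2597 + 317 = 15899, q_4 = 6*213 + 26 = 1304.
  i=5: a_5=12, p_5 = 12*15899 + 2597 = 193385, q_5 = 12*1304 + 213 = 15861.
  i=6: a_6=1, p_6 = 1*193385 + 15899 = 209284, q_6 = 1*15861 + 1304 = 17165.
  i=7: a_7=9, p_7 = 9*209284 + 193385 = 2076941, q_7 = 9*17165 + 15861 = 170346.

12/1, 61/5, 317/26, 2597/213, 15899/1304, 193385/15861, 209284/17165, 2076941/170346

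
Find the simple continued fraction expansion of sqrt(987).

Write x_i = (sqrt(987) + m_i)/d_i with (m_0, d_0) = (0, 1). a_0 = floor(sqrt(987)) = 31, since 31^2 = 961 <= 987 < 1024 = 32^2.
Iterate m_{i+1} = d_i*a_i - m_i, d_{i+1} = (987 - m_{i+1}^2)/d_i, a_{i+1} = floor((a_0 + m_{i+1})/d_{i+1}):
  m_1 = 1*31 - 0 = 31, d_1 = (987 - 31^2)/1 = 26/1 = 26, a_1 = floor((31 + 31)/26) = 2.
  m_2 = 26*2 - 31 = 21, d_2 = (987 - 21^2)/26 = 546/26 = 21, a_2 = floor((31 + 21)/21) = 2.
  m_3 = 21*2 - 21 = 21, d_3 = (987 - 21^2)/21 = 546/21 = 26, a_3 = floor((31 + 21)/26) = 2.
  m_4 = 26*2 - 21 = 31, d_4 = (987 - 31^2)/26 = 26/26 = 1, a_4 = floor((31 + 31)/1) = 62.
  m_5 = 1*62 - 31 = 31, d_5 = (987 - 31^2)/1 = 26/1 = 26: (m_5, d_5) = (m_1, d_1) = (31, 26), so from here the quotients repeat a_1, ..., a_4; the period length is 4.
Hence the expansion of sqrt(987) is a_0 = 31 followed by the repeating block 2, 2, 2, 62 (period 4).

[31; (2, 2, 2, 62)]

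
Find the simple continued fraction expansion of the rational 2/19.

[0; 9, 2]

Run the Euclidean algorithm on 2 and 19; the successive quotients are the partial quotients a_0, a_1, ... (each step inverts the fractional part left over by the previous one):
  2 = 0*19 + 2, so a_0 = 0.
  19 = 9*2 + 1, so a_1 = 9.
  2 = 2*1 + 0, so a_2 = 2.
The remainder reaches 0 after 3 divisions, so the expansion has 3 partial quotients, read off in order.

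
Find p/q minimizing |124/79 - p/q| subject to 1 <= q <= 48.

Expand x = 124/79 as a continued fraction with the Euclidean algorithm:
  124 = 1*79 + 45, so a_0 = 1.
  79 = 1*45 + 34, so a_1 = 1.
  45 = 1*34 + 11, so a_2 = 1.
  34 = 3*11 + 1, so a_3 = 3.
  11 = 11*1 + 0, so a_4 = 11.
so x = [1; 1, 1, 3, 11].
Convergents (p_i = a_i*p_{i-1} + p_{i-2}, q_i = a_i*q_{i-1} + q_{i-2} with p_{-2}=0, p_{-1}=1, q_{-2}=1, q_{-1}=0), until the denominator exceeds 48:
  i=0: a_0=1, p_0 = 1*1 + 0 = 1, q_0 = 1*0 + 1 = 1.
  i=1: a_1=1, p_1 = 1*1 + 1 = 2, q_1 = 1*1 + 0 = 1.
  i=2: a_2=1, p_2 = 1*2 + 1 = 3, q_2 = 1*1 + 1 = 2.
  i=3: a_3=3, p_3 = 3*3 + 2 = 11, q_3 = 3*2 + 1 = 7.
  i=4: a_4=11, p_4 = 11*11 + 3 = 124, q_4 = 11*7 + 2 = 79.
q_4 = 79 > 48, so the last convergent with denominator <= 48 is p_3/q_3 = 11/7.
The closest fraction with denominator <= 48 is either p_3/q_3 or the intermediate fraction (k*p_3 + p_2)/(k*q_3 + q_2) with the largest k >= 1 whose denominator stays <= 48; these approach x as k grows, and every other convergent or intermediate fraction in range is farther away.
Largest k: floor((48 - q_2)/q_3) = floor((48 - 2)/7) = 6.
That gives (6*11 + 3)/(6*7 + 2) = 69/44.
Compare the errors: |x - 11/7| = |124*7 - 11*79|/(79*7) = 1/553, and |x - 69/44| = |124*44 - 69*79|/(79*44) = 5/3476.
Cross-multiplying, 5*553 = 2765 < 3476 = 1*3476, so 5/3476 is smaller: the intermediate fraction 69/44 is closer to x than 11/7.

69/44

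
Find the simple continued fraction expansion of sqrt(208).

[14; (2, 2, 1, 2, 2, 28)]

Write x_i = (sqrt(208) + m_i)/d_i with (m_0, d_0) = (0, 1). a_0 = floor(sqrt(208)) = 14, since 14^2 = 196 <= 208 < 225 = 15^2.
Iterate m_{i+1} = d_i*a_i - m_i, d_{i+1} = (208 - m_{i+1}^2)/d_i, a_{i+1} = floor((a_0 + m_{i+1})/d_{i+1}):
  m_1 = 1*14 - 0 = 14, d_1 = (208 - 14^2)/1 = 12/1 = 12, a_1 = floor((14 + 14)/12) = 2.
  m_2 = 12*2 - 14 = 10, d_2 = (208 - 10^2)/12 = 108/12 = 9, a_2 = floor((14 + 10)/9) = 2.
  m_3 = 9*2 - 10 = 8, d_3 = (208 - 8^2)/9 = 144/9 = 16, a_3 = floor((14 + 8)/16) = 1.
  m_4 = 16*1 - 8 = 8, d_4 = (208 - 8^2)/16 = 144/16 = 9, a_4 = floor((14 + 8)/9) = 2.
  m_5 = 9*2 - 8 = 10, d_5 = (208 - 10^2)/9 = 108/9 = 12, a_5 = floor((14 + 10)/12) = 2.
  m_6 = 12*2 - 10 = 14, d_6 = (208 - 14^2)/12 = 12/12 = 1, a_6 = floor((14 + 14)/1) = 28.
  m_7 = 1*28 - 14 = 14, d_7 = (208 - 14^2)/1 = 12/1 = 12: (m_7, d_7) = (m_1, d_1) = (14, 12), so from here the quotients repeat a_1, ..., a_6; the period length is 6.
Hence the expansion of sqrt(208) is a_0 = 14 followed by the repeating block 2, 2, 1, 2, 2, 28 (period 6).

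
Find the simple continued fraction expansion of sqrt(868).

Write x_i = (sqrt(868) + m_i)/d_i with (m_0, d_0) = (0, 1). a_0 = floor(sqrt(868)) = 29, since 29^2 = 841 <= 868 < 900 = 30^2.
Iterate m_{i+1} = d_i*a_i - m_i, d_{i+1} = (868 - m_{i+1}^2)/d_i, a_{i+1} = floor((a_0 + m_{i+1})/d_{i+1}):
  m_1 = 1*29 - 0 = 29, d_1 = (868 - 29^2)/1 = 27/1 = 27, a_1 = floor((29 + 29)/27) = 2.
  m_2 = 27*2 - 29 = 25, d_2 = (868 - 25^2)/27 = 243/27 = 9, a_2 = floor((29 + 25)/9) = 6.
  m_3 = 9*6 - 25 = 29, d_3 = (868 - 29^2)/9 = 27/9 = 3, a_3 = floor((29 + 29)/3) = 19.
  m_4 = 3*19 - 29 = 28, d_4 = (868 - 28^2)/3 = 84/3 = 28, a_4 = floor((29 + 28)/28) = 2.
  m_5 = 28*2 - 28 = 28, d_5 = (868 - 28^2)/28 = 84/28 = 3, a_5 = floor((29 + 28)/3) = 19.
  m_6 = 3*19 - 28 = 29, d_6 = (868 - 29^2)/3 = 27/3 = 9, a_6 = floor((29 + 29)/9) = 6.
  m_7 = 9*6 - 29 = 25, d_7 = (868 - 25^2)/9 = 243/9 = 27, a_7 = floor((29 + 25)/27) = 2.
  m_8 = 27*2 - 25 = 29, d_8 = (868 - 29^2)/27 = 27/27 = 1, a_8 = floor((29 + 29)/1) = 58.
  m_9 = 1*58 - 29 = 29, d_9 = (868 - 29^2)/1 = 27/1 = 27: (m_9, d_9) = (m_1, d_1) = (29, 27), so from here the quotients repeat a_1, ..., a_8; the period length is 8.
Hence the expansion of sqrt(868) is a_0 = 29 followed by the repeating block 2, 6, 19, 2, 19, 6, 2, 58 (period 8).

[29; (2, 6, 19, 2, 19, 6, 2, 58)]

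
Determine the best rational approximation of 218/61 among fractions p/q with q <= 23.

25/7

Expand x = 218/61 as a continued fraction with the Euclidean algorithm:
  218 = 3*61 + 35, so a_0 = 3.
  61 = 1*35 + 26, so a_1 = 1.
  35 = 1*26 + 9, so a_2 = 1.
  26 = 2*9 + 8, so a_3 = 2.
  9 = 1*8 + 1, so a_4 = 1.
  8 = 8*1 + 0, so a_5 = 8.
so x = [3; 1, 1, 2, 1, 8].
Convergents (p_i = a_i*p_{i-1} + p_{i-2}, q_i = a_i*q_{i-1} + q_{i-2} with p_{-2}=0, p_{-1}=1, q_{-2}=1, q_{-1}=0), until the denominator exceeds 23:
  i=0: a_0=3, p_0 = 3*1 + 0 = 3, q_0 = 3*0 + 1 = 1.
  i=1: a_1=1, p_1 = 1*3 + 1 = 4, q_1 = 1*1 + 0 = 1.
  i=2: a_2=1, p_2 = 1*4 + 3 = 7, q_2 = 1*1 + 1 = 2.
  i=3: a_3=2, p_3 = 2*7 + 4 = 18, q_3 = 2*2 + 1 = 5.
  i=4: a_4=1, p_4 = 1*18 + 7 = 25, q_4 = 1*5 + 2 = 7.
  i=5: a_5=8, p_5 = 8*25 + 18 = 218, q_5 = 8*7 + 5 = 61.
q_5 = 61 > 23, so the last convergent with denominator <= 23 is p_4/q_4 = 25/7.
The closest fraction with denominator <= 23 is either p_4/q_4 or the intermediate fraction (k*p_4 + p_3)/(k*q_4 + q_3) with the largest k >= 1 whose denominator stays <= 23; these approach x as k grows, and every other convergent or intermediate fraction in range is farther away.
Largest k: floor((23 - q_3)/q_4) = floor((23 - 5)/7) = 2.
That gives (2*25 + 18)/(2*7 + 5) = 68/19.
Compare the errors: |x - 25/7| = |218*7 - 25*61|/(61*7) = 1/427, and |x - 68/19| = |218*19 - 68*61|/(61*19) = 6/1159.
Cross-multiplying, 1*1159 = 1159 < 2562 = 6*427, so 1/427 is smaller: the convergent 25/7 is closer to x than 68/19.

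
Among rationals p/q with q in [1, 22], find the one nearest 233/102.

Expand x = 233/102 as a continued fraction with the Euclidean algorithm:
  233 = 2*102 + 29, so a_0 = 2.
  102 = 3*29 + 15, so a_1 = 3.
  29 = 1*15 + 14, so a_2 = 1.
  15 = 1*14 + 1, so a_3 = 1.
  14 = 14*1 + 0, so a_4 = 14.
so x = [2; 3, 1, 1, 14].
Convergents (p_i = a_i*p_{i-1} + p_{i-2}, q_i = a_i*q_{i-1} + q_{i-2} with p_{-2}=0, p_{-1}=1, q_{-2}=1, q_{-1}=0), until the denominator exceeds 22:
  i=0: a_0=2, p_0 = 2*1 + 0 = 2, q_0 = 2*0 + 1 = 1.
  i=1: a_1=3, p_1 = 3*2 + 1 = 7, q_1 = 3*1 + 0 = 3.
  i=2: a_2=1, p_2 = 1*7 + 2 = 9, q_2 = 1*3 + 1 = 4.
  i=3: a_3=1, p_3 = 1*9 + 7 = 16, q_3 = 1*4 + 3 = 7.
  i=4: a_4=14, p_4 = 14*16 + 9 = 233, q_4 = 14*7 + 4 = 102.
q_4 = 102 > 22, so the last convergent with denominator <= 22 is p_3/q_3 = 16/7.
The closest fraction with denominator <= 22 is either p_3/q_3 or the intermediate fraction (k*p_3 + p_2)/(k*q_3 + q_2) with the largest k >= 1 whose denominator stays <= 22; these approach x as k grows, and every other convergent or intermediate fraction in range is farther away.
Largest k: floor((22 - q_2)/q_3) = floor((22 - 4)/7) = 2.
That gives (2*16 + 9)/(2*7 + 4) = 41/18.
Compare the errors: |x - 16/7| = |233*7 - 16*102|/(102*7) = 1/714, and |x - 41/18| = |233*18 - 41*102|/(102*18) = 12/1836.
Cross-multiplying, 1*1836 = 1836 < 8568 = 12*714, so 1/714 is smaller: the convergent 16/7 is closer to x than 41/18.

16/7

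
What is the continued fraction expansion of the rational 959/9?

[106; 1, 1, 4]

Run the Euclidean algorithm on 959 and 9; the successive quotients are the partial quotients a_0, a_1, ... (each step inverts the fractional part left over by the previous one):
  959 = 106*9 + 5, so a_0 = 106.
  9 = 1*5 + 4, so a_1 = 1.
  5 = 1*4 + 1, so a_2 = 1.
  4 = 4*1 + 0, so a_3 = 4.
The remainder reaches 0 after 4 divisions, so the expansion has 4 partial quotients, read off in order.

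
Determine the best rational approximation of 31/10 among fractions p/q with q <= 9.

Expand x = 31/10 as a continued fraction with the Euclidean algorithm:
  31 = 3*10 + 1, so a_0 = 3.
  10 = 10*1 + 0, so a_1 = 10.
so x = [3; 10].
Convergents (p_i = a_i*p_{i-1} + p_{i-2}, q_i = a_i*q_{i-1} + q_{i-2} with p_{-2}=0, p_{-1}=1, q_{-2}=1, q_{-1}=0), until the denominator exceeds 9:
  i=0: a_0=3, p_0 = 3*1 + 0 = 3, q_0 = 3*0 + 1 = 1.
  i=1: a_1=10, p_1 = 10*3 + 1 = 31, q_1 = 10*1 + 0 = 10.
q_1 = 10 > 9, so the last convergent with denominator <= 9 is p_0/q_0 = 3/1.
The closest fraction with denominator <= 9 is either p_0/q_0 or the intermediate fraction (k*p_0 + p_{-1})/(k*q_0 + q_{-1}) with the largest k >= 1 whose denominator stays <= 9; these approach x as k grows, and every other convergent or intermediate fraction in range is farther away.
Largest k: floor((9 - q_{-1})/q_0) = floor((9 - 0)/1) = 9 (using the seeds p_{-1} = 1, q_{-1} = 0).
That gives (9*3 + 1)/(9*1 + 0) = 28/9.
Compare the errors: |x - 3/1| = |31*1 - 3*10|/(10*1) = 1/10, and |x - 28/9| = |31*9 - 28*10|/(10*9) = 1/90.
Cross-multiplying, 1*10 = 10 < 90 = 1*90, so 1/90 is smaller: the intermediate fraction 28/9 is closer to x than 3/1.

28/9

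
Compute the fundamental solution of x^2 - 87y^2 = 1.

First expand sqrt(87) as a continued fraction. With x_i = (sqrt(87) + m_i)/d_i and (m_0, d_0) = (0, 1): a_0 = floor(sqrt(87)) = 9, since 9^2 = 81 <= 87 < 100 = 10^2.
Iterate m_{i+1} = d_i*a_i - m_i, d_{i+1} = (87 - m_{i+1}^2)/d_i, a_{i+1} = floor((a_0 + m_{i+1})/d_{i+1}):
  m_1 = 1*9 - 0 = 9, d_1 = (87 - 9^2)/1 = 6/1 = 6, a_1 = floor((9 + 9)/6) = 3.
  m_2 = 6*3 - 9 = 9, d_2 = (87 - 9^2)/6 = 6/6 = 1, a_2 = floor((9 + 9)/1) = 18.
  m_3 = 1*18 - 9 = 9, d_3 = (87 - 9^2)/1 = 6/1 = 6: (m_3, d_3) = (m_1, d_1) = (9, 6), so from here the quotients repeat a_1, a_2; the period length is 2.
So sqrt(87) = [9; (3, 18)] with period length k = 2.
k is even, so the fundamental solution of x^2 - 87y^2 = 1 is (p_{k-1}, q_{k-1}) = (p_1, q_1); compute convergents through index 1.
Convergents (p_i = a_i*p_{i-1} + p_{i-2}, q_i = a_i*q_{i-1} + q_{i-2} with p_{-2}=0, p_{-1}=1, q_{-2}=1, q_{-1}=0):
  i=0: a_0=9, p_0 = 9*1 + 0 = 9, q_0 = 9*0 + 1 = 1.
  i=1: a_1=3, p_1 = 3*9 + 1 = 28, q_1 = 3*1 + 0 = 3.
Check: 28^2 - 87*3^2 = 784 - 783 = 1, so (x, y) = (28, 3) solves the equation, and by the theorem it is the least positive solution.

(x, y) = (28, 3)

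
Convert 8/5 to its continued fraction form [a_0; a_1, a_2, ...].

Run the Euclidean algorithm on 8 and 5; the successive quotients are the partial quotients a_0, a_1, ... (each step inverts the fractional part left over by the previous one):
  8 = 1*5 + 3, so a_0 = 1.
  5 = 1*3 + 2, so a_1 = 1.
  3 = 1*2 + 1, so a_2 = 1.
  2 = 2*1 + 0, so a_3 = 2.
The remainder reaches 0 after 4 divisions, so the expansion has 4 partial quotients, read off in order.

[1; 1, 1, 2]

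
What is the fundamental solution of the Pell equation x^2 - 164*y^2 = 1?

(x, y) = (2049, 160)

First expand sqrt(164) as a continued fraction. With x_i = (sqrt(164) + m_i)/d_i and (m_0, d_0) = (0, 1): a_0 = floor(sqrt(164)) = 12, since 12^2 = 144 <= 164 < 169 = 13^2.
Iterate m_{i+1} = d_i*a_i - m_i, d_{i+1} = (164 - m_{i+1}^2)/d_i, a_{i+1} = floor((a_0 + m_{i+1})/d_{i+1}):
  m_1 = 1*12 - 0 = 12, d_1 = (164 - 12^2)/1 = 20/1 = 20, a_1 = floor((12 + 12)/20) = 1.
  m_2 = 20*1 - 12 = 8, d_2 = (164 - 8^2)/20 = 100/20 = 5, a_2 = floor((12 + 8)/5) = 4.
  m_3 = 5*4 - 8 = 12, d_3 = (164 - 12^2)/5 = 20/5 = 4, a_3 = floor((12 + 12)/4) = 6.
  m_4 = 4*6 - 12 = 12, d_4 = (164 - 12^2)/4 = 20/4 = 5, a_4 = floor((12 + 12)/5) = 4.
  m_5 = 5*4 - 12 = 8, d_5 = (164 - 8^2)/5 = 100/5 = 20, a_5 = floor((12 + 8)/20) = 1.
  m_6 = 20*1 - 8 = 12, d_6 = (164 - 12^2)/20 = 20/20 = 1, a_6 = floor((12 + 12)/1) = 24.
  m_7 = 1*24 - 12 = 12, d_7 = (164 - 12^2)/1 = 20/1 = 20: (m_7, d_7) = (m_1, d_1) = (12, 20), so from here the quotients repeat a_1, ..., a_6; the period length is 6.
So sqrt(164) = [12; (1, 4, 6, 4, 1, 24)] with period length k = 6.
k is even, so the fundamental solution of x^2 - 164y^2 = 1 is (p_{k-1}, q_{k-1}) = (p_5, q_5); compute convergents through index 5.
Convergents (p_i = a_i*p_{i-1} + p_{i-2}, q_i = a_i*q_{i-1} + q_{i-2} with p_{-2}=0, p_{-1}=1, q_{-2}=1, q_{-1}=0):
  i=0: a_0=12, p_0 = 12*1 + 0 = 12, q_0 = 12*0 + 1 = 1.
  i=1: a_1=1, p_1 = 1*12 + 1 = 13, q_1 = 1*1 + 0 = 1.
  i=2: a_2=4, p_2 = 4*13 + 12 = 64, q_2 = 4*1 + 1 = 5.
  i=3: a_3=6, p_3 = 6*64 + 13 = 397, q_3 = 6*5 + 1 = 31.
  i=4: a_4=4, p_4 = 4*397 + 64 = 1652, q_4 = 4*31 + 5 = 129.
  i=5: a_5=1, p_5 = 1*1652 + 397 = 2049, q_5 = 1*129 + 31 = 160.
Check: 2049^2 - 164*160^2 = 4198401 - 4198400 = 1, so (x, y) = (2049, 160) solves the equation, and by the theorem it is the least positive solution.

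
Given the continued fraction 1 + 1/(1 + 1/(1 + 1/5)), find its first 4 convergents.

1/1, 2/1, 3/2, 17/11

Using the convergent recurrence p_i = a_i*p_{i-1} + p_{i-2}, q_i = a_i*q_{i-1} + q_{i-2} with p_{-2}=0, p_{-1}=1, q_{-2}=1, q_{-1}=0:
  i=0: a_0=1, p_0 = 1*1 + 0 = 1, q_0 = 1*0 + 1 = 1.
  i=1: a_1=1, p_1 = 1*1 + 1 = 2, q_1 = 1*1 + 0 = 1.
  i=2: a_2=1, p_2 = 1*2 + 1 = 3, q_2 = 1*1 + 1 = 2.
  i=3: a_3=5, p_3 = 5*3 + 2 = 17, q_3 = 5*2 + 1 = 11.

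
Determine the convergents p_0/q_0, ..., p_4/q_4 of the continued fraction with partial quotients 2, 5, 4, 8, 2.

2/1, 11/5, 46/21, 379/173, 804/367

Using the convergent recurrence p_i = a_i*p_{i-1} + p_{i-2}, q_i = a_i*q_{i-1} + q_{i-2} with p_{-2}=0, p_{-1}=1, q_{-2}=1, q_{-1}=0:
  i=0: a_0=2, p_0 = 2*1 + 0 = 2, q_0 = 2*0 + 1 = 1.
  i=1: a_1=5, p_1 = 5*2 + 1 = 11, q_1 = 5*1 + 0 = 5.
  i=2: a_2=4, p_2 = 4*11 + 2 = 46, q_2 = 4*5 + 1 = 21.
  i=3: a_3=8, p_3 = 8*46 + 11 = 379, q_3 = 8*21 + 5 = 173.
  i=4: a_4=2, p_4 = 2*379 + 46 = 804, q_4 = 2*173 + 21 = 367.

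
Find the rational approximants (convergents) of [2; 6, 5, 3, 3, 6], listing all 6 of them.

2/1, 13/6, 67/31, 214/99, 709/328, 4468/2067

Using the convergent recurrence p_i = a_i*p_{i-1} + p_{i-2}, q_i = a_i*q_{i-1} + q_{i-2} with p_{-2}=0, p_{-1}=1, q_{-2}=1, q_{-1}=0:
  i=0: a_0=2, p_0 = 2*1 + 0 = 2, q_0 = 2*0 + 1 = 1.
  i=1: a_1=6, p_1 = 6*2 + 1 = 13, q_1 = 6*1 + 0 = 6.
  i=2: a_2=5, p_2 = 5*13 + 2 = 67, q_2 = 5*6 + 1 = 31.
  i=3: a_3=3, p_3 = 3*67 + 13 = 214, q_3 = 3*31 + 6 = 99.
  i=4: a_4=3, p_4 = 3*214 + 67 = 709, q_4 = 3*99 + 31 = 328.
  i=5: a_5=6, p_5 = 6*709 + 214 = 4468, q_5 = 6*328 + 99 = 2067.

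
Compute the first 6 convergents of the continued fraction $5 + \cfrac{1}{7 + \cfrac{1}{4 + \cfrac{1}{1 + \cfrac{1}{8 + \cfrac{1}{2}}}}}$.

5/1, 36/7, 149/29, 185/36, 1629/317, 3443/670

Using the convergent recurrence p_i = a_i*p_{i-1} + p_{i-2}, q_i = a_i*q_{i-1} + q_{i-2} with p_{-2}=0, p_{-1}=1, q_{-2}=1, q_{-1}=0:
  i=0: a_0=5, p_0 = 5*1 + 0 = 5, q_0 = 5*0 + 1 = 1.
  i=1: a_1=7, p_1 = 7*5 + 1 = 36, q_1 = 7*1 + 0 = 7.
  i=2: a_2=4, p_2 = 4*36 + 5 = 149, q_2 = 4*7 + 1 = 29.
  i=3: a_3=1, p_3 = 1*149 + 36 = 185, q_3 = 1*29 + 7 = 36.
  i=4: a_4=8, p_4 = 8*185 + 149 = 1629, q_4 = 8*36 + 29 = 317.
  i=5: a_5=2, p_5 = 2*1629 + 185 = 3443, q_5 = 2*317 + 36 = 670.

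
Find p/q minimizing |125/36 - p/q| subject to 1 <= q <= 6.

7/2

Expand x = 125/36 as a continued fraction with the Euclidean algorithm:
  125 = 3*36 + 17, so a_0 = 3.
  36 = 2*17 + 2, so a_1 = 2.
  17 = 8*2 + 1, so a_2 = 8.
  2 = 2*1 + 0, so a_3 = 2.
so x = [3; 2, 8, 2].
Convergents (p_i = a_i*p_{i-1} + p_{i-2}, q_i = a_i*q_{i-1} + q_{i-2} with p_{-2}=0, p_{-1}=1, q_{-2}=1, q_{-1}=0), until the denominator exceeds 6:
  i=0: a_0=3, p_0 = 3*1 + 0 = 3, q_0 = 3*0 + 1 = 1.
  i=1: a_1=2, p_1 = 2*3 + 1 = 7, q_1 = 2*1 + 0 = 2.
  i=2: a_2=8, p_2 = 8*7 + 3 = 59, q_2 = 8*2 + 1 = 17.
q_2 = 17 > 6, so the last convergent with denominator <= 6 is p_1/q_1 = 7/2.
The closest fraction with denominator <= 6 is either p_1/q_1 or the intermediate fraction (k*p_1 + p_0)/(k*q_1 + q_0) with the largest k >= 1 whose denominator stays <= 6; these approach x as k grows, and every other convergent or intermediate fraction in range is farther away.
Largest k: floor((6 - q_0)/q_1) = floor((6 - 1)/2) = 2.
That gives (2*7 + 3)/(2*2 + 1) = 17/5.
Compare the errors: |x - 7/2| = |125*2 - 7*36|/(36*2) = 2/72, and |x - 17/5| = |125*5 - 17*36|/(36*5) = 13/180.
Cross-multiplying, 2*180 = 360 < 936 = 13*72, so 2/72 is smaller: the convergent 7/2 is closer to x than 17/5.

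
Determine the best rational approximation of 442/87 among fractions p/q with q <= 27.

Expand x = 442/87 as a continued fraction with the Euclidean algorithm:
  442 = 5*87 + 7, so a_0 = 5.
  87 = 12*7 + 3, so a_1 = 12.
  7 = 2*3 + 1, so a_2 = 2.
  3 = 3*1 + 0, so a_3 = 3.
so x = [5; 12, 2, 3].
Convergents (p_i = a_i*p_{i-1} + p_{i-2}, q_i = a_i*q_{i-1} + q_{i-2} with p_{-2}=0, p_{-1}=1, q_{-2}=1, q_{-1}=0), until the denominator exceeds 27:
  i=0: a_0=5, p_0 = 5*1 + 0 = 5, q_0 = 5*0 + 1 = 1.
  i=1: a_1=12, p_1 = 12*5 + 1 = 61, q_1 = 12*1 + 0 = 12.
  i=2: a_2=2, p_2 = 2*61 + 5 = 127, q_2 = 2*12 + 1 = 25.
  i=3: a_3=3, p_3 = 3*127 + 61 = 442, q_3 = 3*25 + 12 = 87.
q_3 = 87 > 27, so the last convergent with denominator <= 27 is p_2/q_2 = 127/25.
The closest fraction with denominator <= 27 is either p_2/q_2 or the intermediate fraction (k*p_2 + p_1)/(k*q_2 + q_1) with the largest k >= 1 whose denominator stays <= 27; these approach x as k grows, and every other convergent or intermediate fraction in range is farther away.
Largest k: floor((27 - q_1)/q_2) = floor((27 - 12)/25) = 0.
Since k = 0, no intermediate fraction beyond p_2/q_2 has denominator <= 27, so the convergent 127/25 is the closest (its error is |442*25 - 127*87|/(87*25) = 1/2175).

127/25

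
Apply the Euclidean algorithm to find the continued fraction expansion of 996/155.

Run the Euclidean algorithm on 996 and 155; the successive quotients are the partial quotients a_0, a_1, ... (each step inverts the fractional part left over by the previous one):
  996 = 6*155 + 66, so a_0 = 6.
  155 = 2*66 + 23, so a_1 = 2.
  66 = 2*23 + 20, so a_2 = 2.
  23 = 1*20 + 3, so a_3 = 1.
  20 = 6*3 + 2, so a_4 = 6.
  3 = 1*2 + 1, so a_5 = 1.
  2 = 2*1 + 0, so a_6 = 2.
The remainder reaches 0 after 7 divisions, so the expansion has 7 partial quotients, read off in order.

[6; 2, 2, 1, 6, 1, 2]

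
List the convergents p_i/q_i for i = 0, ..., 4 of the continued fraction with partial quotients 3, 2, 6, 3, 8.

Using the convergent recurrence p_i = a_i*p_{i-1} + p_{i-2}, q_i = a_i*q_{i-1} + q_{i-2} with p_{-2}=0, p_{-1}=1, q_{-2}=1, q_{-1}=0:
  i=0: a_0=3, p_0 = 3*1 + 0 = 3, q_0 = 3*0 + 1 = 1.
  i=1: a_1=2, p_1 = 2*3 + 1 = 7, q_1 = 2*1 + 0 = 2.
  i=2: a_2=6, p_2 = 6*7 + 3 = 45, q_2 = 6*2 + 1 = 13.
  i=3: a_3=3, p_3 = 3*45 + 7 = 142, q_3 = 3*13 + 2 = 41.
  i=4: a_4=8, p_4 = 8*142 + 45 = 1181, q_4 = 8*41 + 13 = 341.

3/1, 7/2, 45/13, 142/41, 1181/341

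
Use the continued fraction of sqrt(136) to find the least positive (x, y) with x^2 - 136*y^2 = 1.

First expand sqrt(136) as a continued fraction. With x_i = (sqrt(136) + m_i)/d_i and (m_0, d_0) = (0, 1): a_0 = floor(sqrt(136)) = 11, since 11^2 = 121 <= 136 < 144 = 12^2.
Iterate m_{i+1} = d_i*a_i - m_i, d_{i+1} = (136 - m_{i+1}^2)/d_i, a_{i+1} = floor((a_0 + m_{i+1})/d_{i+1}):
  m_1 = 1*11 - 0 = 11, d_1 = (136 - 11^2)/1 = 15/1 = 15, a_1 = floor((11 + 11)/15) = 1.
  m_2 = 15*1 - 11 = 4, d_2 = (136 - 4^2)/15 = 120/15 = 8, a_2 = floor((11 + 4)/8) = 1.
  m_3 = 8*1 - 4 = 4, d_3 = (136 - 4^2)/8 = 120/8 = 15, a_3 = floor((11 + 4)/15) = 1.
  m_4 = 15*1 - 4 = 11, d_4 = (136 - 11^2)/15 = 15/15 = 1, a_4 = floor((11 + 11)/1) = 22.
  m_5 = 1*22 - 11 = 11, d_5 = (136 - 11^2)/1 = 15/1 = 15: (m_5, d_5) = (m_1, d_1) = (11, 15), so from here the quotients repeat a_1, ..., a_4; the period length is 4.
So sqrt(136) = [11; (1, 1, 1, 22)] with period length k = 4.
k is even, so the fundamental solution of x^2 - 136y^2 = 1 is (p_{k-1}, q_{k-1}) = (p_3, q_3); compute convergents through index 3.
Convergents (p_i = a_i*p_{i-1} + p_{i-2}, q_i = a_i*q_{i-1} + q_{i-2} with p_{-2}=0, p_{-1}=1, q_{-2}=1, q_{-1}=0):
  i=0: a_0=11, p_0 = 11*1 + 0 = 11, q_0 = 11*0 + 1 = 1.
  i=1: a_1=1, p_1 = 1*11 + 1 = 12, q_1 = 1*1 + 0 = 1.
  i=2: a_2=1, p_2 = 1*12 + 11 = 23, q_2 = 1*1 + 1 = 2.
  i=3: a_3=1, p_3 = 1*23 + 12 = 35, q_3 = 1*2 + 1 = 3.
Check: 35^2 - 136*3^2 = 1225 - 1224 = 1, so (x, y) = (35, 3) solves the equation, and by the theorem it is the least positive solution.

(x, y) = (35, 3)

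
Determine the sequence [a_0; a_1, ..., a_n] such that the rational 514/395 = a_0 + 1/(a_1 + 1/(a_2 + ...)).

[1; 3, 3, 7, 1, 1, 2]

Run the Euclidean algorithm on 514 and 395; the successive quotients are the partial quotients a_0, a_1, ... (each step inverts the fractional part left over by the previous one):
  514 = 1*395 + 119, so a_0 = 1.
  395 = 3*119 + 38, so a_1 = 3.
  119 = 3*38 + 5, so a_2 = 3.
  38 = 7*5 + 3, so a_3 = 7.
  5 = 1*3 + 2, so a_4 = 1.
  3 = 1*2 + 1, so a_5 = 1.
  2 = 2*1 + 0, so a_6 = 2.
The remainder reaches 0 after 7 divisions, so the expansion has 7 partial quotients, read off in order.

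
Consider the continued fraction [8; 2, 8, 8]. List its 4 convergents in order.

8/1, 17/2, 144/17, 1169/138

Using the convergent recurrence p_i = a_i*p_{i-1} + p_{i-2}, q_i = a_i*q_{i-1} + q_{i-2} with p_{-2}=0, p_{-1}=1, q_{-2}=1, q_{-1}=0:
  i=0: a_0=8, p_0 = 8*1 + 0 = 8, q_0 = 8*0 + 1 = 1.
  i=1: a_1=2, p_1 = 2*8 + 1 = 17, q_1 = 2*1 + 0 = 2.
  i=2: a_2=8, p_2 = 8*17 + 8 = 144, q_2 = 8*2 + 1 = 17.
  i=3: a_3=8, p_3 = 8*144 + 17 = 1169, q_3 = 8*17 + 2 = 138.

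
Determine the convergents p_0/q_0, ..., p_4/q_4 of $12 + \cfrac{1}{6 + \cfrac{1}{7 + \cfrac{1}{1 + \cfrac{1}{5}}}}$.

Using the convergent recurrence p_i = a_i*p_{i-1} + p_{i-2}, q_i = a_i*q_{i-1} + q_{i-2} with p_{-2}=0, p_{-1}=1, q_{-2}=1, q_{-1}=0:
  i=0: a_0=12, p_0 = 12*1 + 0 = 12, q_0 = 12*0 + 1 = 1.
  i=1: a_1=6, p_1 = 6*12 + 1 = 73, q_1 = 6*1 + 0 = 6.
  i=2: a_2=7, p_2 = 7*73 + 12 = 523, q_2 = 7*6 + 1 = 43.
  i=3: a_3=1, p_3 = 1*523 + 73 = 596, q_3 = 1*43 + 6 = 49.
  i=4: a_4=5, p_4 = 5*596 + 523 = 3503, q_4 = 5*49 + 43 = 288.

12/1, 73/6, 523/43, 596/49, 3503/288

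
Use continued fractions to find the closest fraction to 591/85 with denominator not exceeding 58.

299/43

Expand x = 591/85 as a continued fraction with the Euclidean algorithm:
  591 = 6*85 + 81, so a_0 = 6.
  85 = 1*81 + 4, so a_1 = 1.
  81 = 20*4 + 1, so a_2 = 20.
  4 = 4*1 + 0, so a_3 = 4.
so x = [6; 1, 20, 4].
Convergents (p_i = a_i*p_{i-1} + p_{i-2}, q_i = a_i*q_{i-1} + q_{i-2} with p_{-2}=0, p_{-1}=1, q_{-2}=1, q_{-1}=0), until the denominator exceeds 58:
  i=0: a_0=6, p_0 = 6*1 + 0 = 6, q_0 = 6*0 + 1 = 1.
  i=1: a_1=1, p_1 = 1*6 + 1 = 7, q_1 = 1*1 + 0 = 1.
  i=2: a_2=20, p_2 = 20*7 + 6 = 146, q_2 = 20*1 + 1 = 21.
  i=3: a_3=4, p_3 = 4*146 + 7 = 591, q_3 = 4*21 + 1 = 85.
q_3 = 85 > 58, so the last convergent with denominator <= 58 is p_2/q_2 = 146/21.
The closest fraction with denominator <= 58 is either p_2/q_2 or the intermediate fraction (k*p_2 + p_1)/(k*q_2 + q_1) with the largest k >= 1 whose denominator stays <= 58; these approach x as k grows, and every other convergent or intermediate fraction in range is farther away.
Largest k: floor((58 - q_1)/q_2) = floor((58 - 1)/21) = 2.
That gives (2*146 + 7)/(2*21 + 1) = 299/43.
Compare the errors: |x - 146/21| = |591*21 - 146*85|/(85*21) = 1/1785, and |x - 299/43| = |591*43 - 299*85|/(85*43) = 2/3655.
Cross-multiplying, 2*1785 = 3570 < 3655 = 1*3655, so 2/3655 is smaller: the intermediate fraction 299/43 is closer to x than 146/21.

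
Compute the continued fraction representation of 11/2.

[5; 2]

Run the Euclidean algorithm on 11 and 2; the successive quotients are the partial quotients a_0, a_1, ... (each step inverts the fractional part left over by the previous one):
  11 = 5*2 + 1, so a_0 = 5.
  2 = 2*1 + 0, so a_1 = 2.
The remainder reaches 0 after 2 divisions, so the expansion has 2 partial quotients, read off in order.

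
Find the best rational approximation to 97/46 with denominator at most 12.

19/9

Expand x = 97/46 as a continued fraction with the Euclidean algorithm:
  97 = 2*46 + 5, so a_0 = 2.
  46 = 9*5 + 1, so a_1 = 9.
  5 = 5*1 + 0, so a_2 = 5.
so x = [2; 9, 5].
Convergents (p_i = a_i*p_{i-1} + p_{i-2}, q_i = a_i*q_{i-1} + q_{i-2} with p_{-2}=0, p_{-1}=1, q_{-2}=1, q_{-1}=0), until the denominator exceeds 12:
  i=0: a_0=2, p_0 = 2*1 + 0 = 2, q_0 = 2*0 + 1 = 1.
  i=1: a_1=9, p_1 = 9*2 + 1 = 19, q_1 = 9*1 + 0 = 9.
  i=2: a_2=5, p_2 = 5*19 + 2 = 97, q_2 = 5*9 + 1 = 46.
q_2 = 46 > 12, so the last convergent with denominator <= 12 is p_1/q_1 = 19/9.
The closest fraction with denominator <= 12 is either p_1/q_1 or the intermediate fraction (k*p_1 + p_0)/(k*q_1 + q_0) with the largest k >= 1 whose denominator stays <= 12; these approach x as k grows, and every other convergent or intermediate fraction in range is farther away.
Largest k: floor((12 - q_0)/q_1) = floor((12 - 1)/9) = 1.
That gives (1*19 + 2)/(1*9 + 1) = 21/10.
Compare the errors: |x - 19/9| = |97*9 - 19*46|/(46*9) = 1/414, and |x - 21/10| = |97*10 - 21*46|/(46*10) = 4/460.
Cross-multiplying, 1*460 = 460 < 1656 = 4*414, so 1/414 is smaller: the convergent 19/9 is closer to x than 21/10.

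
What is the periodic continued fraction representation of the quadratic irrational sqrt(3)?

[1; (1, 2)]

Write x_i = (sqrt(3) + m_i)/d_i with (m_0, d_0) = (0, 1). a_0 = floor(sqrt(3)) = 1, since 1^2 = 1 <= 3 < 4 = 2^2.
Iterate m_{i+1} = d_i*a_i - m_i, d_{i+1} = (3 - m_{i+1}^2)/d_i, a_{i+1} = floor((a_0 + m_{i+1})/d_{i+1}):
  m_1 = 1*1 - 0 = 1, d_1 = (3 - 1^2)/1 = 2/1 = 2, a_1 = floor((1 + 1)/2) = 1.
  m_2 = 2*1 - 1 = 1, d_2 = (3 - 1^2)/2 = 2/2 = 1, a_2 = floor((1 + 1)/1) = 2.
  m_3 = 1*2 - 1 = 1, d_3 = (3 - 1^2)/1 = 2/1 = 2: (m_3, d_3) = (m_1, d_1) = (1, 2), so from here the quotients repeat a_1, a_2; the period length is 2.
Hence the expansion of sqrt(3) is a_0 = 1 followed by the repeating block 1, 2 (period 2).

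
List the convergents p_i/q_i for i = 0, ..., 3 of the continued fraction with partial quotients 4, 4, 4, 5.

4/1, 17/4, 72/17, 377/89

Using the convergent recurrence p_i = a_i*p_{i-1} + p_{i-2}, q_i = a_i*q_{i-1} + q_{i-2} with p_{-2}=0, p_{-1}=1, q_{-2}=1, q_{-1}=0:
  i=0: a_0=4, p_0 = 4*1 + 0 = 4, q_0 = 4*0 + 1 = 1.
  i=1: a_1=4, p_1 = 4*4 + 1 = 17, q_1 = 4*1 + 0 = 4.
  i=2: a_2=4, p_2 = 4*17 + 4 = 72, q_2 = 4*4 + 1 = 17.
  i=3: a_3=5, p_3 = 5*72 + 17 = 377, q_3 = 5*17 + 4 = 89.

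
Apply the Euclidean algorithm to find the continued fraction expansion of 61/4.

[15; 4]

Run the Euclidean algorithm on 61 and 4; the successive quotients are the partial quotients a_0, a_1, ... (each step inverts the fractional part left over by the previous one):
  61 = 15*4 + 1, so a_0 = 15.
  4 = 4*1 + 0, so a_1 = 4.
The remainder reaches 0 after 2 divisions, so the expansion has 2 partial quotients, read off in order.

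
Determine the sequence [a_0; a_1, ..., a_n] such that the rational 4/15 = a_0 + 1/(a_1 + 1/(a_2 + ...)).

Run the Euclidean algorithm on 4 and 15; the successive quotients are the partial quotients a_0, a_1, ... (each step inverts the fractional part left over by the previous one):
  4 = 0*15 + 4, so a_0 = 0.
  15 = 3*4 + 3, so a_1 = 3.
  4 = 1*3 + 1, so a_2 = 1.
  3 = 3*1 + 0, so a_3 = 3.
The remainder reaches 0 after 4 divisions, so the expansion has 4 partial quotients, read off in order.

[0; 3, 1, 3]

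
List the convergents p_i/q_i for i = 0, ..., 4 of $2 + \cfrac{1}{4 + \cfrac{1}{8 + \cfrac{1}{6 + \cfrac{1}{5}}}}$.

2/1, 9/4, 74/33, 453/202, 2339/1043

Using the convergent recurrence p_i = a_i*p_{i-1} + p_{i-2}, q_i = a_i*q_{i-1} + q_{i-2} with p_{-2}=0, p_{-1}=1, q_{-2}=1, q_{-1}=0:
  i=0: a_0=2, p_0 = 2*1 + 0 = 2, q_0 = 2*0 + 1 = 1.
  i=1: a_1=4, p_1 = 4*2 + 1 = 9, q_1 = 4*1 + 0 = 4.
  i=2: a_2=8, p_2 = 8*9 + 2 = 74, q_2 = 8*4 + 1 = 33.
  i=3: a_3=6, p_3 = 6*74 + 9 = 453, q_3 = 6*33 + 4 = 202.
  i=4: a_4=5, p_4 = 5*453 + 74 = 2339, q_4 = 5*202 + 33 = 1043.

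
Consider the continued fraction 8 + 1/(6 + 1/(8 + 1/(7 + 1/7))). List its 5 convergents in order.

Using the convergent recurrence p_i = a_i*p_{i-1} + p_{i-2}, q_i = a_i*q_{i-1} + q_{i-2} with p_{-2}=0, p_{-1}=1, q_{-2}=1, q_{-1}=0:
  i=0: a_0=8, p_0 = 8*1 + 0 = 8, q_0 = 8*0 + 1 = 1.
  i=1: a_1=6, p_1 = 6*8 + 1 = 49, q_1 = 6*1 + 0 = 6.
  i=2: a_2=8, p_2 = 8*49 + 8 = 400, q_2 = 8*6 + 1 = 49.
  i=3: a_3=7, p_3 = 7*400 + 49 = 2849, q_3 = 7*49 + 6 = 349.
  i=4: a_4=7, p_4 = 7*2849 + 400 = 20343, q_4 = 7*349 + 49 = 2492.

8/1, 49/6, 400/49, 2849/349, 20343/2492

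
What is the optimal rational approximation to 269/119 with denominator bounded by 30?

Expand x = 269/119 as a continued fraction with the Euclidean algorithm:
  269 = 2*119 + 31, so a_0 = 2.
  119 = 3*31 + 26, so a_1 = 3.
  31 = 1*26 + 5, so a_2 = 1.
  26 = 5*5 + 1, so a_3 = 5.
  5 = 5*1 + 0, so a_4 = 5.
so x = [2; 3, 1, 5, 5].
Convergents (p_i = a_i*p_{i-1} + p_{i-2}, q_i = a_i*q_{i-1} + q_{i-2} with p_{-2}=0, p_{-1}=1, q_{-2}=1, q_{-1}=0), until the denominator exceeds 30:
  i=0: a_0=2, p_0 = 2*1 + 0 = 2, q_0 = 2*0 + 1 = 1.
  i=1: a_1=3, p_1 = 3*2 + 1 = 7, q_1 = 3*1 + 0 = 3.
  i=2: a_2=1, p_2 = 1*7 + 2 = 9, q_2 = 1*3 + 1 = 4.
  i=3: a_3=5, p_3 = 5*9 + 7 = 52, q_3 = 5*4 + 3 = 23.
  i=4: a_4=5, p_4 = 5*52 + 9 = 269, q_4 = 5*23 + 4 = 119.
q_4 = 119 > 30, so the last convergent with denominator <= 30 is p_3/q_3 = 52/23.
The closest fraction with denominator <= 30 is either p_3/q_3 or the intermediate fraction (k*p_3 + p_2)/(k*q_3 + q_2) with the largest k >= 1 whose denominator stays <= 30; these approach x as k grows, and every other convergent or intermediate fraction in range is farther away.
Largest k: floor((30 - q_2)/q_3) = floor((30 - 4)/23) = 1.
That gives (1*52 + 9)/(1*23 + 4) = 61/27.
Compare the errors: |x - 52/23| = |269*23 - 52*119|/(119*23) = 1/2737, and |x - 61/27| = |269*27 - 61*119|/(119*27) = 4/3213.
Cross-multiplying, 1*3213 = 3213 < 10948 = 4*2737, so 1/2737 is smaller: the convergent 52/23 is closer to x than 61/27.

52/23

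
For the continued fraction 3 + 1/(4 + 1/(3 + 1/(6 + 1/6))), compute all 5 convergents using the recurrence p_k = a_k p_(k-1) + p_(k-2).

Using the convergent recurrence p_i = a_i*p_{i-1} + p_{i-2}, q_i = a_i*q_{i-1} + q_{i-2} with p_{-2}=0, p_{-1}=1, q_{-2}=1, q_{-1}=0:
  i=0: a_0=3, p_0 = 3*1 + 0 = 3, q_0 = 3*0 + 1 = 1.
  i=1: a_1=4, p_1 = 4*3 + 1 = 13, q_1 = 4*1 + 0 = 4.
  i=2: a_2=3, p_2 = 3*13 + 3 = 42, q_2 = 3*4 + 1 = 13.
  i=3: a_3=6, p_3 = 6*42 + 13 = 265, q_3 = 6*13 + 4 = 82.
  i=4: a_4=6, p_4 = 6*265 + 42 = 1632, q_4 = 6*82 + 13 = 505.

3/1, 13/4, 42/13, 265/82, 1632/505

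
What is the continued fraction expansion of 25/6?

Run the Euclidean algorithm on 25 and 6; the successive quotients are the partial quotients a_0, a_1, ... (each step inverts the fractional part left over by the previous one):
  25 = 4*6 + 1, so a_0 = 4.
  6 = 6*1 + 0, so a_1 = 6.
The remainder reaches 0 after 2 divisions, so the expansion has 2 partial quotients, read off in order.

[4; 6]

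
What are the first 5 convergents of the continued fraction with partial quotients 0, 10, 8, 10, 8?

Using the convergent recurrence p_i = a_i*p_{i-1} + p_{i-2}, q_i = a_i*q_{i-1} + q_{i-2} with p_{-2}=0, p_{-1}=1, q_{-2}=1, q_{-1}=0:
  i=0: a_0=0, p_0 = 0*1 + 0 = 0, q_0 = 0*0 + 1 = 1.
  i=1: a_1=10, p_1 = 10*0 + 1 = 1, q_1 = 10*1 + 0 = 10.
  i=2: a_2=8, p_2 = 8*1 + 0 = 8, q_2 = 8*10 + 1 = 81.
  i=3: a_3=10, p_3 = 10*8 + 1 = 81, q_3 = 10*81 + 10 = 820.
  i=4: a_4=8, p_4 = 8*81 + 8 = 656, q_4 = 8*820 + 81 = 6641.

0/1, 1/10, 8/81, 81/820, 656/6641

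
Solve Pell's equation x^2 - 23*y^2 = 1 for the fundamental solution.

First expand sqrt(23) as a continued fraction. With x_i = (sqrt(23) + m_i)/d_i and (m_0, d_0) = (0, 1): a_0 = floor(sqrt(23)) = 4, since 4^2 = 16 <= 23 < 25 = 5^2.
Iterate m_{i+1} = d_i*a_i - m_i, d_{i+1} = (23 - m_{i+1}^2)/d_i, a_{i+1} = floor((a_0 + m_{i+1})/d_{i+1}):
  m_1 = 1*4 - 0 = 4, d_1 = (23 - 4^2)/1 = 7/1 = 7, a_1 = floor((4 + 4)/7) = 1.
  m_2 = 7*1 - 4 = 3, d_2 = (23 - 3^2)/7 = 14/7 = 2, a_2 = floor((4 + 3)/2) = 3.
  m_3 = 2*3 - 3 = 3, d_3 = (23 - 3^2)/2 = 14/2 = 7, a_3 = floor((4 + 3)/7) = 1.
  m_4 = 7*1 - 3 = 4, d_4 = (23 - 4^2)/7 = 7/7 = 1, a_4 = floor((4 + 4)/1) = 8.
  m_5 = 1*8 - 4 = 4, d_5 = (23 - 4^2)/1 = 7/1 = 7: (m_5, d_5) = (m_1, d_1) = (4, 7), so from here the quotients repeat a_1, ..., a_4; the period length is 4.
So sqrt(23) = [4; (1, 3, 1, 8)] with period length k = 4.
k is even, so the fundamental solution of x^2 - 23y^2 = 1 is (p_{k-1}, q_{k-1}) = (p_3, q_3); compute convergents through index 3.
Convergents (p_i = a_i*p_{i-1} + p_{i-2}, q_i = a_i*q_{i-1} + q_{i-2} with p_{-2}=0, p_{-1}=1, q_{-2}=1, q_{-1}=0):
  i=0: a_0=4, p_0 = 4*1 + 0 = 4, q_0 = 4*0 + 1 = 1.
  i=1: a_1=1, p_1 = 1*4 + 1 = 5, q_1 = 1*1 + 0 = 1.
  i=2: a_2=3, p_2 = 3*5 + 4 = 19, q_2 = 3*1 + 1 = 4.
  i=3: a_3=1, p_3 = 1*19 + 5 = 24, q_3 = 1*4 + 1 = 5.
Check: 24^2 - 23*5^2 = 576 - 575 = 1, so (x, y) = (24, 5) solves the equation, and by the theorem it is the least positive solution.

(x, y) = (24, 5)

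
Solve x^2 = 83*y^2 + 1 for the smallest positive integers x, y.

First expand sqrt(83) as a continued fraction. With x_i = (sqrt(83) + m_i)/d_i and (m_0, d_0) = (0, 1): a_0 = floor(sqrt(83)) = 9, since 9^2 = 81 <= 83 < 100 = 10^2.
Iterate m_{i+1} = d_i*a_i - m_i, d_{i+1} = (83 - m_{i+1}^2)/d_i, a_{i+1} = floor((a_0 + m_{i+1})/d_{i+1}):
  m_1 = 1*9 - 0 = 9, d_1 = (83 - 9^2)/1 = 2/1 = 2, a_1 = floor((9 + 9)/2) = 9.
  m_2 = 2*9 - 9 = 9, d_2 = (83 - 9^2)/2 = 2/2 = 1, a_2 = floor((9 + 9)/1) = 18.
  m_3 = 1*18 - 9 = 9, d_3 = (83 - 9^2)/1 = 2/1 = 2: (m_3, d_3) = (m_1, d_1) = (9, 2), so from here the quotients repeat a_1, a_2; the period length is 2.
So sqrt(83) = [9; (9, 18)] with period length k = 2.
k is even, so the fundamental solution of x^2 - 83y^2 = 1 is (p_{k-1}, q_{k-1}) = (p_1, q_1); compute convergents through index 1.
Convergents (p_i = a_i*p_{i-1} + p_{i-2}, q_i = a_i*q_{i-1} + q_{i-2} with p_{-2}=0, p_{-1}=1, q_{-2}=1, q_{-1}=0):
  i=0: a_0=9, p_0 = 9*1 + 0 = 9, q_0 = 9*0 + 1 = 1.
  i=1: a_1=9, p_1 = 9*9 + 1 = 82, q_1 = 9*1 + 0 = 9.
Check: 82^2 - 83*9^2 = 6724 - 6723 = 1, so (x, y) = (82, 9) solves the equation, and by the theorem it is the least positive solution.

(x, y) = (82, 9)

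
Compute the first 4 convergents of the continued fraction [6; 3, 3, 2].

6/1, 19/3, 63/10, 145/23

Using the convergent recurrence p_i = a_i*p_{i-1} + p_{i-2}, q_i = a_i*q_{i-1} + q_{i-2} with p_{-2}=0, p_{-1}=1, q_{-2}=1, q_{-1}=0:
  i=0: a_0=6, p_0 = 6*1 + 0 = 6, q_0 = 6*0 + 1 = 1.
  i=1: a_1=3, p_1 = 3*6 + 1 = 19, q_1 = 3*1 + 0 = 3.
  i=2: a_2=3, p_2 = 3*19 + 6 = 63, q_2 = 3*3 + 1 = 10.
  i=3: a_3=2, p_3 = 2*63 + 19 = 145, q_3 = 2*10 + 3 = 23.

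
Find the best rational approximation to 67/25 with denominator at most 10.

Expand x = 67/25 as a continued fraction with the Euclidean algorithm:
  67 = 2*25 + 17, so a_0 = 2.
  25 = 1*17 + 8, so a_1 = 1.
  17 = 2*8 + 1, so a_2 = 2.
  8 = 8*1 + 0, so a_3 = 8.
so x = [2; 1, 2, 8].
Convergents (p_i = a_i*p_{i-1} + p_{i-2}, q_i = a_i*q_{i-1} + q_{i-2} with p_{-2}=0, p_{-1}=1, q_{-2}=1, q_{-1}=0), until the denominator exceeds 10:
  i=0: a_0=2, p_0 = 2*1 + 0 = 2, q_0 = 2*0 + 1 = 1.
  i=1: a_1=1, p_1 = 1*2 + 1 = 3, q_1 = 1*1 + 0 = 1.
  i=2: a_2=2, p_2 = 2*3 + 2 = 8, q_2 = 2*1 + 1 = 3.
  i=3: a_3=8, p_3 = 8*8 + 3 = 67, q_3 = 8*3 + 1 = 25.
q_3 = 25 > 10, so the last convergent with denominator <= 10 is p_2/q_2 = 8/3.
The closest fraction with denominator <= 10 is either p_2/q_2 or the intermediate fraction (k*p_2 + p_1)/(k*q_2 + q_1) with the largest k >= 1 whose denominator stays <= 10; these approach x as k grows, and every other convergent or intermediate fraction in range is farther away.
Largest k: floor((10 - q_1)/q_2) = floor((10 - 1)/3) = 3.
That gives (3*8 + 3)/(3*3 + 1) = 27/10.
Compare the errors: |x - 8/3| = |67*3 - 8*25|/(25*3) = 1/75, and |x - 27/10| = |67*10 - 27*25|/(25*10) = 5/250.
Cross-multiplying, 1*250 = 250 < 375 = 5*75, so 1/75 is smaller: the convergent 8/3 is closer to x than 27/10.

8/3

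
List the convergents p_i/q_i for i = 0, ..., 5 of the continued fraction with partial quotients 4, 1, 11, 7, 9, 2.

4/1, 5/1, 59/12, 418/85, 3821/777, 8060/1639

Using the convergent recurrence p_i = a_i*p_{i-1} + p_{i-2}, q_i = a_i*q_{i-1} + q_{i-2} with p_{-2}=0, p_{-1}=1, q_{-2}=1, q_{-1}=0:
  i=0: a_0=4, p_0 = 4*1 + 0 = 4, q_0 = 4*0 + 1 = 1.
  i=1: a_1=1, p_1 = 1*4 + 1 = 5, q_1 = 1*1 + 0 = 1.
  i=2: a_2=11, p_2 = 11*5 + 4 = 59, q_2 = 11*1 + 1 = 12.
  i=3: a_3=7, p_3 = 7*59 + 5 = 418, q_3 = 7*12 + 1 = 85.
  i=4: a_4=9, p_4 = 9*418 + 59 = 3821, q_4 = 9*85 + 12 = 777.
  i=5: a_5=2, p_5 = 2*3821 + 418 = 8060, q_5 = 2*777 + 85 = 1639.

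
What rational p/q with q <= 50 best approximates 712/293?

17/7

Expand x = 712/293 as a continued fraction with the Euclidean algorithm:
  712 = 2*293 + 126, so a_0 = 2.
  293 = 2*126 + 41, so a_1 = 2.
  126 = 3*41 + 3, so a_2 = 3.
  41 = 13*3 + 2, so a_3 = 13.
  3 = 1*2 + 1, so a_4 = 1.
  2 = 2*1 + 0, so a_5 = 2.
so x = [2; 2, 3, 13, 1, 2].
Convergents (p_i = a_i*p_{i-1} + p_{i-2}, q_i = a_i*q_{i-1} + q_{i-2} with p_{-2}=0, p_{-1}=1, q_{-2}=1, q_{-1}=0), until the denominator exceeds 50:
  i=0: a_0=2, p_0 = 2*1 + 0 = 2, q_0 = 2*0 + 1 = 1.
  i=1: a_1=2, p_1 = 2*2 + 1 = 5, q_1 = 2*1 + 0 = 2.
  i=2: a_2=3, p_2 = 3*5 + 2 = 17, q_2 = 3*2 + 1 = 7.
  i=3: a_3=13, p_3 = 13*17 + 5 = 226, q_3 = 13*7 + 2 = 93.
q_3 = 93 > 50, so the last convergent with denominator <= 50 is p_2/q_2 = 17/7.
The closest fraction with denominator <= 50 is either p_2/q_2 or the intermediate fraction (k*p_2 + p_1)/(k*q_2 + q_1) with the largest k >= 1 whose denominator stays <= 50; these approach x as k grows, and every other convergent or intermediate fraction in range is farther away.
Largest k: floor((50 - q_1)/q_2) = floor((50 - 2)/7) = 6.
That gives (6*17 + 5)/(6*7 + 2) = 107/44.
Compare the errors: |x - 17/7| = |712*7 - 17*293|/(293*7) = 3/2051, and |x - 107/44| = |712*44 - 107*293|/(293*44) = 23/12892.
Cross-multiplying, 3*12892 = 38676 < 47173 = 23*2051, so 3/2051 is smaller: the convergent 17/7 is closer to x than 107/44.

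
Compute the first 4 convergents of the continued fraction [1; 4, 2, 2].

Using the convergent recurrence p_i = a_i*p_{i-1} + p_{i-2}, q_i = a_i*q_{i-1} + q_{i-2} with p_{-2}=0, p_{-1}=1, q_{-2}=1, q_{-1}=0:
  i=0: a_0=1, p_0 = 1*1 + 0 = 1, q_0 = 1*0 + 1 = 1.
  i=1: a_1=4, p_1 = 4*1 + 1 = 5, q_1 = 4*1 + 0 = 4.
  i=2: a_2=2, p_2 = 2*5 + 1 = 11, q_2 = 2*4 + 1 = 9.
  i=3: a_3=2, p_3 = 2*11 + 5 = 27, q_3 = 2*9 + 4 = 22.

1/1, 5/4, 11/9, 27/22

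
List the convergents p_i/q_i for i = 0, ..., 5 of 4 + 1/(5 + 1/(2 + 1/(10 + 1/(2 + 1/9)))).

Using the convergent recurrence p_i = a_i*p_{i-1} + p_{i-2}, q_i = a_i*q_{i-1} + q_{i-2} with p_{-2}=0, p_{-1}=1, q_{-2}=1, q_{-1}=0:
  i=0: a_0=4, p_0 = 4*1 + 0 = 4, q_0 = 4*0 + 1 = 1.
  i=1: a_1=5, p_1 = 5*4 + 1 = 21, q_1 = 5*1 + 0 = 5.
  i=2: a_2=2, p_2 = 2*21 + 4 = 46, q_2 = 2*5 + 1 = 11.
  i=3: a_3=10, p_3 = 10*46 + 21 = 481, q_3 = 10*11 + 5 = 115.
  i=4: a_4=2, p_4 = 2*481 + 46 = 1008, q_4 = 2*115 + 11 = 241.
  i=5: a_5=9, p_5 = 9*1008 + 481 = 9553, q_5 = 9*241 + 115 = 2284.

4/1, 21/5, 46/11, 481/115, 1008/241, 9553/2284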